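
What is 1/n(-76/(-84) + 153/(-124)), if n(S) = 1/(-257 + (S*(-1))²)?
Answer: -1741935263/6780816 ≈ -256.89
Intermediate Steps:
n(S) = 1/(-257 + S²) (n(S) = 1/(-257 + (-S)²) = 1/(-257 + S²))
1/n(-76/(-84) + 153/(-124)) = 1/(1/(-257 + (-76/(-84) + 153/(-124))²)) = 1/(1/(-257 + (-76*(-1/84) + 153*(-1/124))²)) = 1/(1/(-257 + (19/21 - 153/124)²)) = 1/(1/(-257 + (-857/2604)²)) = 1/(1/(-257 + 734449/6780816)) = 1/(1/(-1741935263/6780816)) = 1/(-6780816/1741935263) = -1741935263/6780816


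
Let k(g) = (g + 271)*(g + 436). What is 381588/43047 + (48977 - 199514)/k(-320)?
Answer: 2883037477/81559716 ≈ 35.349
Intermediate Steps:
k(g) = (271 + g)*(436 + g)
381588/43047 + (48977 - 199514)/k(-320) = 381588/43047 + (48977 - 199514)/(118156 + (-320)² + 707*(-320)) = 381588*(1/43047) - 150537/(118156 + 102400 - 226240) = 127196/14349 - 150537/(-5684) = 127196/14349 - 150537*(-1/5684) = 127196/14349 + 150537/5684 = 2883037477/81559716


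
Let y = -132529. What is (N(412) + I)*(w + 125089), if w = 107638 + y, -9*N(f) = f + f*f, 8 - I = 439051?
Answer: -412970365514/9 ≈ -4.5886e+10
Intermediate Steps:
I = -439043 (I = 8 - 1*439051 = 8 - 439051 = -439043)
N(f) = -f/9 - f²/9 (N(f) = -(f + f*f)/9 = -(f + f²)/9 = -f/9 - f²/9)
w = -24891 (w = 107638 - 132529 = -24891)
(N(412) + I)*(w + 125089) = (-⅑*412*(1 + 412) - 439043)*(-24891 + 125089) = (-⅑*412*413 - 439043)*100198 = (-170156/9 - 439043)*100198 = -4121543/9*100198 = -412970365514/9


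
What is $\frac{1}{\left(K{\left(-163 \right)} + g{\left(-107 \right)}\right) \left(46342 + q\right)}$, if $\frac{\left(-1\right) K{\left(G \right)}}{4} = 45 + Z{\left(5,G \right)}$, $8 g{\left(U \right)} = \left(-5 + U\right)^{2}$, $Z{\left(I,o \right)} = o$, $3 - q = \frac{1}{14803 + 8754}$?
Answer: $\frac{23557}{2227168294560} \approx 1.0577 \cdot 10^{-8}$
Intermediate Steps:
$q = \frac{70670}{23557}$ ($q = 3 - \frac{1}{14803 + 8754} = 3 - \frac{1}{23557} = \frac{70670}{23557} \approx 3.0$)
$g{\left(U \right)} = \frac{\left(-5 + U\right)^{2}}{8}$
$K{\left(G \right)} = -180 - 4 G$ ($K{\left(G \right)} = - 4 \left(45 + G\right) = -180 - 4 G$)
$\frac{1}{\left(K{\left(-163 \right)} + g{\left(-107 \right)}\right) \left(46342 + q\right)} = \frac{1}{\left(\left(-180 - -652\right) + \frac{\left(-5 - 107\right)^{2}}{8}\right) \left(46342 + \frac{70670}{23557}\right)} = \frac{1}{\left(\left(-180 + 652\right) + \frac{\left(-112\right)^{2}}{8}\right) \frac{1091749164}{23557}} = \frac{1}{\left(472 + \frac{1}{8} \cdot 12544\right) \frac{1091749164}{23557}} = \frac{1}{\left(472 + 1568\right) \frac{1091749164}{23557}} = \frac{1}{2040 \cdot \frac{1091749164}{23557}} = \frac{1}{\frac{2227168294560}{23557}} = \frac{23557}{2227168294560}$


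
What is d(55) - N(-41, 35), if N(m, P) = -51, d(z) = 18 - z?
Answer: 14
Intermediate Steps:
d(55) - N(-41, 35) = (18 - 1*55) - 1*(-51) = (18 - 55) + 51 = -37 + 51 = 14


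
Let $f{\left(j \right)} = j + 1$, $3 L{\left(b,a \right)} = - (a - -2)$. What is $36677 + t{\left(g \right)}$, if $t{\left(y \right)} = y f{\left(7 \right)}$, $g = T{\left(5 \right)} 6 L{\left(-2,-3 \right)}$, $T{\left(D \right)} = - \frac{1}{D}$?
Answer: $\frac{183369}{5} \approx 36674.0$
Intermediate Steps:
$L{\left(b,a \right)} = - \frac{2}{3} - \frac{a}{3}$ ($L{\left(b,a \right)} = \frac{\left(-1\right) \left(a - -2\right)}{3} = \frac{\left(-1\right) \left(a + 2\right)}{3} = \frac{\left(-1\right) \left(2 + a\right)}{3} = \frac{-2 - a}{3} = - \frac{2}{3} - \frac{a}{3}$)
$g = - \frac{2}{5}$ ($g = - \frac{1}{5} \cdot 6 \left(- \frac{2}{3} - -1\right) = \left(-1\right) \frac{1}{5} \cdot 6 \left(- \frac{2}{3} + 1\right) = \left(- \frac{1}{5}\right) 6 \cdot \frac{1}{3} = \left(- \frac{6}{5}\right) \frac{1}{3} = - \frac{2}{5} \approx -0.4$)
$f{\left(j \right)} = 1 + j$
$t{\left(y \right)} = 8 y$ ($t{\left(y \right)} = y \left(1 + 7\right) = y 8 = 8 y$)
$36677 + t{\left(g \right)} = 36677 + 8 \left(- \frac{2}{5}\right) = 36677 - \frac{16}{5} = \frac{183369}{5}$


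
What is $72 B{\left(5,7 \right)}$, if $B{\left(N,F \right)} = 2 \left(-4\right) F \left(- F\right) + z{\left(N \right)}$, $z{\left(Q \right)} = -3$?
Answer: $28008$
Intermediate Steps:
$B{\left(N,F \right)} = -3 + 8 F^{2}$ ($B{\left(N,F \right)} = 2 \left(-4\right) F \left(- F\right) - 3 = - 8 F \left(- F\right) - 3 = 8 F^{2} - 3 = -3 + 8 F^{2}$)
$72 B{\left(5,7 \right)} = 72 \left(-3 + 8 \cdot 7^{2}\right) = 72 \left(-3 + 8 \cdot 49\right) = 72 \left(-3 + 392\right) = 72 \cdot 389 = 28008$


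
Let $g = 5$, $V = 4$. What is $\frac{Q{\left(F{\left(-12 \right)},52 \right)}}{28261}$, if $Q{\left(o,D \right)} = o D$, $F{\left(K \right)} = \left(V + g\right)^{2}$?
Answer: $\frac{4212}{28261} \approx 0.14904$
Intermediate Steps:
$F{\left(K \right)} = 81$ ($F{\left(K \right)} = \left(4 + 5\right)^{2} = 9^{2} = 81$)
$Q{\left(o,D \right)} = D o$
$\frac{Q{\left(F{\left(-12 \right)},52 \right)}}{28261} = \frac{52 \cdot 81}{28261} = 4212 \cdot \frac{1}{28261} = \frac{4212}{28261}$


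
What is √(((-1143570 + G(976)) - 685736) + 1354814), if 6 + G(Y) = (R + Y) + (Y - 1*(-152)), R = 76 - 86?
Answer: 2*I*√118101 ≈ 687.32*I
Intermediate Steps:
R = -10
G(Y) = 136 + 2*Y (G(Y) = -6 + ((-10 + Y) + (Y - 1*(-152))) = -6 + ((-10 + Y) + (Y + 152)) = -6 + ((-10 + Y) + (152 + Y)) = -6 + (142 + 2*Y) = 136 + 2*Y)
√(((-1143570 + G(976)) - 685736) + 1354814) = √(((-1143570 + (136 + 2*976)) - 685736) + 1354814) = √(((-1143570 + (136 + 1952)) - 685736) + 1354814) = √(((-1143570 + 2088) - 685736) + 1354814) = √((-1141482 - 685736) + 1354814) = √(-1827218 + 1354814) = √(-472404) = 2*I*√118101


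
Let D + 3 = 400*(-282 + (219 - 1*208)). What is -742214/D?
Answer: 742214/108403 ≈ 6.8468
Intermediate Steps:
D = -108403 (D = -3 + 400*(-282 + (219 - 1*208)) = -3 + 400*(-282 + (219 - 208)) = -3 + 400*(-282 + 11) = -3 + 400*(-271) = -3 - 108400 = -108403)
-742214/D = -742214/(-108403) = -742214*(-1/108403) = 742214/108403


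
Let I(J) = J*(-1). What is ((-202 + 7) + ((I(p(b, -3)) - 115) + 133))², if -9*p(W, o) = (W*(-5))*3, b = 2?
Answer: 292681/9 ≈ 32520.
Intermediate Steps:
p(W, o) = 5*W/3 (p(W, o) = -W*(-5)*3/9 = -(-5*W)*3/9 = -(-5)*W/3 = 5*W/3)
I(J) = -J
((-202 + 7) + ((I(p(b, -3)) - 115) + 133))² = ((-202 + 7) + ((-5*2/3 - 115) + 133))² = (-195 + ((-1*10/3 - 115) + 133))² = (-195 + ((-10/3 - 115) + 133))² = (-195 + (-355/3 + 133))² = (-195 + 44/3)² = (-541/3)² = 292681/9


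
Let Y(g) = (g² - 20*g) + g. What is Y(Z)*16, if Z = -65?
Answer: 87360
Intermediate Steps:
Y(g) = g² - 19*g
Y(Z)*16 = -65*(-19 - 65)*16 = -65*(-84)*16 = 5460*16 = 87360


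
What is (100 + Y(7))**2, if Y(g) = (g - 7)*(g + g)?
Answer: 10000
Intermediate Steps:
Y(g) = 2*g*(-7 + g) (Y(g) = (-7 + g)*(2*g) = 2*g*(-7 + g))
(100 + Y(7))**2 = (100 + 2*7*(-7 + 7))**2 = (100 + 2*7*0)**2 = (100 + 0)**2 = 100**2 = 10000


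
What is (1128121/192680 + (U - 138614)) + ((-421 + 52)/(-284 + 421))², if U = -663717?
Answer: -2901511180649991/3616410920 ≈ -8.0232e+5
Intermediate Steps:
(1128121/192680 + (U - 138614)) + ((-421 + 52)/(-284 + 421))² = (1128121/192680 + (-663717 - 138614)) + ((-421 + 52)/(-284 + 421))² = (1128121*(1/192680) - 802331) + (-369/137)² = (1128121/192680 - 802331) + (-369*1/137)² = -154592008959/192680 + (-369/137)² = -154592008959/192680 + 136161/18769 = -2901511180649991/3616410920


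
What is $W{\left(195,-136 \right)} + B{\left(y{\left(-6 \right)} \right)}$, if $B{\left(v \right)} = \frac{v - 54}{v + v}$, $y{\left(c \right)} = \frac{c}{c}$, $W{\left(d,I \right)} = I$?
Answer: $- \frac{325}{2} \approx -162.5$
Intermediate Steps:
$y{\left(c \right)} = 1$
$B{\left(v \right)} = \frac{-54 + v}{2 v}$
$W{\left(195,-136 \right)} + B{\left(y{\left(-6 \right)} \right)} = -136 + \frac{-54 + 1}{2 \cdot 1} = -136 + \frac{1}{2} \cdot 1 \left(-53\right) = -136 - \frac{53}{2} = - \frac{325}{2}$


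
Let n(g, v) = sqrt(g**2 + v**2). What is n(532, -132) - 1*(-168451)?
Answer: 168451 + 4*sqrt(18778) ≈ 1.6900e+5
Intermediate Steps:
n(532, -132) - 1*(-168451) = sqrt(532**2 + (-132)**2) - 1*(-168451) = sqrt(283024 + 17424) + 168451 = sqrt(300448) + 168451 = 4*sqrt(18778) + 168451 = 168451 + 4*sqrt(18778)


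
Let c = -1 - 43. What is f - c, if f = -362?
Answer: -318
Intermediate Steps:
c = -44
f - c = -362 - 1*(-44) = -362 + 44 = -318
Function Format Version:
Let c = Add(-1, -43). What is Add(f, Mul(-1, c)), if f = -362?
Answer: -318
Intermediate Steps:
c = -44
Add(f, Mul(-1, c)) = Add(-362, Mul(-1, -44)) = Add(-362, 44) = -318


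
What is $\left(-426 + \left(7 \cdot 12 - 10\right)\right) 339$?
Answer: $-119328$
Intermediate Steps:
$\left(-426 + \left(7 \cdot 12 - 10\right)\right) 339 = \left(-426 + \left(84 - 10\right)\right) 339 = \left(-426 + 74\right) 339 = \left(-352\right) 339 = -119328$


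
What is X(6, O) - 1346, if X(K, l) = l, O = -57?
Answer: -1403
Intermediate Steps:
X(6, O) - 1346 = -57 - 1346 = -1403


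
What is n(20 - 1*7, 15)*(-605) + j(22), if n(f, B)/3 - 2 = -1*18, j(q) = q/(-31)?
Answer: 900218/31 ≈ 29039.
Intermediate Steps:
j(q) = -q/31 (j(q) = q*(-1/31) = -q/31)
n(f, B) = -48 (n(f, B) = 6 + 3*(-1*18) = 6 + 3*(-18) = 6 - 54 = -48)
n(20 - 1*7, 15)*(-605) + j(22) = -48*(-605) - 1/31*22 = 29040 - 22/31 = 900218/31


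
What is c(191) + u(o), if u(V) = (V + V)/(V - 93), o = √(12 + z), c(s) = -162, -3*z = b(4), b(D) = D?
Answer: -4198294/25915 - 744*√6/25915 ≈ -162.07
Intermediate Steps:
z = -4/3 (z = -⅓*4 = -4/3 ≈ -1.3333)
o = 4*√6/3 (o = √(12 - 4/3) = √(32/3) = 4*√6/3 ≈ 3.2660)
u(V) = 2*V/(-93 + V) (u(V) = (2*V)/(-93 + V) = 2*V/(-93 + V))
c(191) + u(o) = -162 + 2*(4*√6/3)/(-93 + 4*√6/3) = -162 + 8*√6/(3*(-93 + 4*√6/3))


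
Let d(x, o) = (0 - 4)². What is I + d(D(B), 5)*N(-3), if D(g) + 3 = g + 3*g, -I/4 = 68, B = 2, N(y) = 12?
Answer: -80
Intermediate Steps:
I = -272 (I = -4*68 = -272)
D(g) = -3 + 4*g (D(g) = -3 + (g + 3*g) = -3 + 4*g)
d(x, o) = 16 (d(x, o) = (-4)² = 16)
I + d(D(B), 5)*N(-3) = -272 + 16*12 = -272 + 192 = -80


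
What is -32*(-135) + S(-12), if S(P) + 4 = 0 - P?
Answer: 4328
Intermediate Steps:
S(P) = -4 - P (S(P) = -4 + (0 - P) = -4 - P)
-32*(-135) + S(-12) = -32*(-135) + (-4 - 1*(-12)) = 4320 + (-4 + 12) = 4320 + 8 = 4328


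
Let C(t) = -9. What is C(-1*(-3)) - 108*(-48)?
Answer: 5175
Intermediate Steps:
C(-1*(-3)) - 108*(-48) = -9 - 108*(-48) = -9 + 5184 = 5175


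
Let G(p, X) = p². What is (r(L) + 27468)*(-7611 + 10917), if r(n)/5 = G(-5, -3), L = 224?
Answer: 91222458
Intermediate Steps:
r(n) = 125 (r(n) = 5*(-5)² = 5*25 = 125)
(r(L) + 27468)*(-7611 + 10917) = (125 + 27468)*(-7611 + 10917) = 27593*3306 = 91222458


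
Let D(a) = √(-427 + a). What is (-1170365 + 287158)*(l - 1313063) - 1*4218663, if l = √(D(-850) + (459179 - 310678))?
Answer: 1159702214378 - 883207*√(148501 + I*√1277) ≈ 1.1594e+12 - 40951.0*I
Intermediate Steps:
l = √(148501 + I*√1277) (l = √(√(-427 - 850) + (459179 - 310678)) = √(√(-1277) + 148501) = √(I*√1277 + 148501) = √(148501 + I*√1277) ≈ 385.36 + 0.046*I)
(-1170365 + 287158)*(l - 1313063) - 1*4218663 = (-1170365 + 287158)*(√(148501 + I*√1277) - 1313063) - 1*4218663 = -883207*(-1313063 + √(148501 + I*√1277)) - 4218663 = (1159706433041 - 883207*√(148501 + I*√1277)) - 4218663 = 1159702214378 - 883207*√(148501 + I*√1277)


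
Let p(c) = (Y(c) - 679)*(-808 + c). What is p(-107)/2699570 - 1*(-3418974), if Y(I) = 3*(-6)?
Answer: 1845952055787/539914 ≈ 3.4190e+6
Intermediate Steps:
Y(I) = -18
p(c) = 563176 - 697*c (p(c) = (-18 - 679)*(-808 + c) = -697*(-808 + c) = 563176 - 697*c)
p(-107)/2699570 - 1*(-3418974) = (563176 - 697*(-107))/2699570 - 1*(-3418974) = (563176 + 74579)*(1/2699570) + 3418974 = 637755*(1/2699570) + 3418974 = 127551/539914 + 3418974 = 1845952055787/539914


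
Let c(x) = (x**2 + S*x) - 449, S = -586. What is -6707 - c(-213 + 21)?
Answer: -155634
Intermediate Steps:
c(x) = -449 + x**2 - 586*x (c(x) = (x**2 - 586*x) - 449 = -449 + x**2 - 586*x)
-6707 - c(-213 + 21) = -6707 - (-449 + (-213 + 21)**2 - 586*(-213 + 21)) = -6707 - (-449 + (-192)**2 - 586*(-192)) = -6707 - (-449 + 36864 + 112512) = -6707 - 1*148927 = -6707 - 148927 = -155634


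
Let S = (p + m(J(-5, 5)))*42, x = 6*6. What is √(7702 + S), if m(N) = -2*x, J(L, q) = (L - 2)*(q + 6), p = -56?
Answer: √2326 ≈ 48.229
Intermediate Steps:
x = 36
J(L, q) = (-2 + L)*(6 + q)
m(N) = -72 (m(N) = -2*36 = -72)
S = -5376 (S = (-56 - 72)*42 = -128*42 = -5376)
√(7702 + S) = √(7702 - 5376) = √2326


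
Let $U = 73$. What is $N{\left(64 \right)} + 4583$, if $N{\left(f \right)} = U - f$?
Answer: $4592$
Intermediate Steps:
$N{\left(f \right)} = 73 - f$
$N{\left(64 \right)} + 4583 = \left(73 - 64\right) + 4583 = 9 + 4583 = 4592$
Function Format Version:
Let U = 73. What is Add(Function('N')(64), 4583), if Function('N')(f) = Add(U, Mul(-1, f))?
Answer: 4592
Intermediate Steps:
Function('N')(f) = Add(73, Mul(-1, f))
Add(Function('N')(64), 4583) = Add(Add(73, Mul(-1, 64)), 4583) = Add(Add(73, -64), 4583) = Add(9, 4583) = 4592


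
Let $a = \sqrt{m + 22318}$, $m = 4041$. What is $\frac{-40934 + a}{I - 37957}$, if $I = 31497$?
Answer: $\frac{20467}{3230} - \frac{\sqrt{26359}}{6460} \approx 6.3114$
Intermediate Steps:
$a = \sqrt{26359}$ ($a = \sqrt{4041 + 22318} = \sqrt{26359} \approx 162.35$)
$\frac{-40934 + a}{I - 37957} = \frac{-40934 + \sqrt{26359}}{31497 - 37957} = \frac{-40934 + \sqrt{26359}}{-6460} = \left(-40934 + \sqrt{26359}\right) \left(- \frac{1}{6460}\right) = \frac{20467}{3230} - \frac{\sqrt{26359}}{6460}$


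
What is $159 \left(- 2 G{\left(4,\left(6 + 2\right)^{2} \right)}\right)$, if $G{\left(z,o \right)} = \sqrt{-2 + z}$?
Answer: $- 318 \sqrt{2} \approx -449.72$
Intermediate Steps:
$159 \left(- 2 G{\left(4,\left(6 + 2\right)^{2} \right)}\right) = 159 \left(- 2 \sqrt{-2 + 4}\right) = 159 \left(- 2 \sqrt{2}\right) = - 318 \sqrt{2}$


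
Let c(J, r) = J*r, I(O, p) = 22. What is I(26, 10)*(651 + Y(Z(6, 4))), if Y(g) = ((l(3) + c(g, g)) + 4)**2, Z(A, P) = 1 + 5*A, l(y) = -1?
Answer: 20458834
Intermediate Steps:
Y(g) = (3 + g**2)**2 (Y(g) = ((-1 + g*g) + 4)**2 = ((-1 + g**2) + 4)**2 = (3 + g**2)**2)
I(26, 10)*(651 + Y(Z(6, 4))) = 22*(651 + (3 + (1 + 5*6)**2)**2) = 22*(651 + (3 + (1 + 30)**2)**2) = 22*(651 + (3 + 31**2)**2) = 22*(651 + (3 + 961)**2) = 22*(651 + 964**2) = 22*(651 + 929296) = 22*929947 = 20458834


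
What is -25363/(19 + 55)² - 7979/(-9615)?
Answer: -200172241/52651740 ≈ -3.8018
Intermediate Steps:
-25363/(19 + 55)² - 7979/(-9615) = -25363/(74²) - 7979*(-1/9615) = -25363/5476 + 7979/9615 = -200172241/52651740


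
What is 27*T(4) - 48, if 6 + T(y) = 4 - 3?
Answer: -183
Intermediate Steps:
T(y) = -5 (T(y) = -6 + (4 - 3) = -6 + 1 = -5)
27*T(4) - 48 = 27*(-5) - 48 = -135 - 48 = -183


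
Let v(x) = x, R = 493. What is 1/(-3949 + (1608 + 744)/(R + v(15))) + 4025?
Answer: 2016263248/500935 ≈ 4025.0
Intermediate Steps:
1/(-3949 + (1608 + 744)/(R + v(15))) + 4025 = 1/(-3949 + (1608 + 744)/(493 + 15)) + 4025 = 1/(-3949 + 2352/508) + 4025 = 1/(-3949 + 2352*(1/508)) + 4025 = 1/(-3949 + 588/127) + 4025 = 1/(-500935/127) + 4025 = -127/500935 + 4025 = 2016263248/500935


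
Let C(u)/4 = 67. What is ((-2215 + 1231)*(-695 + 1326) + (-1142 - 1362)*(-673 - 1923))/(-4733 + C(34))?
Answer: -1175896/893 ≈ -1316.8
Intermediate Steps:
C(u) = 268 (C(u) = 4*67 = 268)
((-2215 + 1231)*(-695 + 1326) + (-1142 - 1362)*(-673 - 1923))/(-4733 + C(34)) = ((-2215 + 1231)*(-695 + 1326) + (-1142 - 1362)*(-673 - 1923))/(-4733 + 268) = (-984*631 - 2504*(-2596))/(-4465) = (-620904 + 6500384)*(-1/4465) = 5879480*(-1/4465) = -1175896/893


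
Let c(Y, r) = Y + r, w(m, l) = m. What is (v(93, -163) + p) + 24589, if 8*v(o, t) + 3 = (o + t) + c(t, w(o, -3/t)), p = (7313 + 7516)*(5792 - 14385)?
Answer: -1019208207/8 ≈ -1.2740e+8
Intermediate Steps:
p = -127425597 (p = 14829*(-8593) = -127425597)
v(o, t) = -3/8 + o/4 + t/4 (v(o, t) = -3/8 + ((o + t) + (t + o))/8 = -3/8 + ((o + t) + (o + t))/8 = -3/8 + (2*o + 2*t)/8 = -3/8 + (o/4 + t/4) = -3/8 + o/4 + t/4)
(v(93, -163) + p) + 24589 = ((-3/8 + (¼)*93 + (¼)*(-163)) - 127425597) + 24589 = ((-3/8 + 93/4 - 163/4) - 127425597) + 24589 = (-143/8 - 127425597) + 24589 = -1019404919/8 + 24589 = -1019208207/8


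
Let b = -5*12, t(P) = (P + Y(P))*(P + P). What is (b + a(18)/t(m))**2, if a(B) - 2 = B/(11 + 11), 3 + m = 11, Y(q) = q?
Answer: 28537007041/7929856 ≈ 3598.7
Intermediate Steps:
m = 8 (m = -3 + 11 = 8)
t(P) = 4*P**2 (t(P) = (P + P)*(P + P) = (2*P)*(2*P) = 4*P**2)
a(B) = 2 + B/22 (a(B) = 2 + B/(11 + 11) = 2 + B/22)
b = -60
(b + a(18)/t(m))**2 = (-60 + (2 + (1/22)*18)/((4*8**2)))**2 = (-60 + (2 + 9/11)/((4*64)))**2 = (-60 + (31/11)/256)**2 = (-60 + (31/11)*(1/256))**2 = (-60 + 31/2816)**2 = (-168929/2816)**2 = 28537007041/7929856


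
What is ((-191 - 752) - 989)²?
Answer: 3732624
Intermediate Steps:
((-191 - 752) - 989)² = (-943 - 989)² = (-1932)² = 3732624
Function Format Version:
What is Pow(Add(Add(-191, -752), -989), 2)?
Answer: 3732624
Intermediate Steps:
Pow(Add(Add(-191, -752), -989), 2) = Pow(Add(-943, -989), 2) = Pow(-1932, 2) = 3732624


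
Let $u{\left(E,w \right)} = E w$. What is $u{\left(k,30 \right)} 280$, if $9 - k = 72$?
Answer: $-529200$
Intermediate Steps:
$k = -63$ ($k = 9 - 72 = -63$)
$u{\left(k,30 \right)} 280 = \left(-63\right) 30 \cdot 280 = \left(-1890\right) 280 = -529200$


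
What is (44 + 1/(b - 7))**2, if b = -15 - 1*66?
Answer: 14984641/7744 ≈ 1935.0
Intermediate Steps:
b = -81 (b = -15 - 66 = -81)
(44 + 1/(b - 7))**2 = (44 + 1/(-81 - 7))**2 = (44 + 1/(-88))**2 = (44 - 1/88)**2 = (3871/88)**2 = 14984641/7744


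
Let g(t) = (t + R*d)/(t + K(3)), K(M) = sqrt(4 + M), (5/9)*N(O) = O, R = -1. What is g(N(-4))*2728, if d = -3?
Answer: 2062368/1121 + 286440*sqrt(7)/1121 ≈ 2515.8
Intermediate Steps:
N(O) = 9*O/5
g(t) = (3 + t)/(t + sqrt(7)) (g(t) = (t - 1*(-3))/(t + sqrt(4 + 3)) = (t + 3)/(t + sqrt(7)) = (3 + t)/(t + sqrt(7)))
g(N(-4))*2728 = ((3 + (9/5)*(-4))/((9/5)*(-4) + sqrt(7)))*2728 = ((3 - 36/5)/(-36/5 + sqrt(7)))*2728 = (-21/5/(-36/5 + sqrt(7)))*2728 = -21/(5*(-36/5 + sqrt(7)))*2728 = -57288/(5*(-36/5 + sqrt(7)))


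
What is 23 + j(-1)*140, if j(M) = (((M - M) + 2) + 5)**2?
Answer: 6883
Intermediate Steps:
j(M) = 49 (j(M) = ((0 + 2) + 5)**2 = (2 + 5)**2 = 7**2 = 49)
23 + j(-1)*140 = 23 + 49*140 = 23 + 6860 = 6883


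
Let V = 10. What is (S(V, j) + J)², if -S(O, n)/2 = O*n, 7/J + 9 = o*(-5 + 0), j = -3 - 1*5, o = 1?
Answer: 101761/4 ≈ 25440.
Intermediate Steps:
j = -8 (j = -3 - 5 = -8)
J = -½ (J = 7/(-9 + 1*(-5 + 0)) = 7/(-9 + 1*(-5)) = 7/(-9 - 5) = 7/(-14) = 7*(-1/14) = -½ ≈ -0.50000)
S(O, n) = -2*O*n
(S(V, j) + J)² = (-2*10*(-8) - ½)² = (160 - ½)² = (319/2)² = 101761/4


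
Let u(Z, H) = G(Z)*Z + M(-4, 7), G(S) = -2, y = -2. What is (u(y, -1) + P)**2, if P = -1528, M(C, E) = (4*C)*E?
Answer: 2676496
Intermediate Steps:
M(C, E) = 4*C*E
u(Z, H) = -112 - 2*Z (u(Z, H) = -2*Z + 4*(-4)*7 = -2*Z - 112 = -112 - 2*Z)
(u(y, -1) + P)**2 = ((-112 - 2*(-2)) - 1528)**2 = ((-112 + 4) - 1528)**2 = (-108 - 1528)**2 = (-1636)**2 = 2676496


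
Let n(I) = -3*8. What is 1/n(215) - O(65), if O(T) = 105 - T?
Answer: -961/24 ≈ -40.042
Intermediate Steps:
n(I) = -24
1/n(215) - O(65) = 1/(-24) - (105 - 1*65) = -1/24 - (105 - 65) = -1/24 - 1*40 = -1/24 - 40 = -961/24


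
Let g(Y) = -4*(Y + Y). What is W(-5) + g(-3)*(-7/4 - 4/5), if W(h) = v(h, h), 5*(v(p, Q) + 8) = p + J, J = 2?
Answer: -349/5 ≈ -69.800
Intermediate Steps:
v(p, Q) = -38/5 + p/5 (v(p, Q) = -8 + (p + 2)/5 = -8 + (2 + p)/5 = -8 + (⅖ + p/5) = -38/5 + p/5)
g(Y) = -8*Y
W(h) = -38/5 + h/5
W(-5) + g(-3)*(-7/4 - 4/5) = (-38/5 + (⅕)*(-5)) + (-8*(-3))*(-7/4 - 4/5) = (-38/5 - 1) + 24*(-7*¼ - 4*⅕) = -43/5 + 24*(-7/4 - ⅘) = -43/5 + 24*(-51/20) = -43/5 - 306/5 = -349/5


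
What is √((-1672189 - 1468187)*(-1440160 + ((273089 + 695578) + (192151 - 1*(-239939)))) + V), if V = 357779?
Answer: √123740593307 ≈ 3.5177e+5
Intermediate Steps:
√((-1672189 - 1468187)*(-1440160 + ((273089 + 695578) + (192151 - 1*(-239939)))) + V) = √((-1672189 - 1468187)*(-1440160 + ((273089 + 695578) + (192151 - 1*(-239939)))) + 357779) = √(-3140376*(-1440160 + (968667 + (192151 + 239939))) + 357779) = √(-3140376*(-1440160 + (968667 + 432090)) + 357779) = √(-3140376*(-1440160 + 1400757) + 357779) = √(-3140376*(-39403) + 357779) = √(123740235528 + 357779) = √123740593307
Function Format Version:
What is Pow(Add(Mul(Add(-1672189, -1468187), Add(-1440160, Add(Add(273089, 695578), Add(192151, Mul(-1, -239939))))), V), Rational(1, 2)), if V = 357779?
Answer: Pow(123740593307, Rational(1, 2)) ≈ 3.5177e+5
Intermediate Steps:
Pow(Add(Mul(Add(-1672189, -1468187), Add(-1440160, Add(Add(273089, 695578), Add(192151, Mul(-1, -239939))))), V), Rational(1, 2)) = Pow(Add(Mul(Add(-1672189, -1468187), Add(-1440160, Add(Add(273089, 695578), Add(192151, Mul(-1, -239939))))), 357779), Rational(1, 2)) = Pow(Add(Mul(-3140376, Add(-1440160, Add(968667, Add(192151, 239939)))), 357779), Rational(1, 2)) = Pow(Add(Mul(-3140376, Add(-1440160, Add(968667, 432090))), 357779), Rational(1, 2)) = Pow(Add(Mul(-3140376, Add(-1440160, 1400757)), 357779), Rational(1, 2)) = Pow(Add(Mul(-3140376, -39403), 357779), Rational(1, 2)) = Pow(Add(123740235528, 357779), Rational(1, 2)) = Pow(123740593307, Rational(1, 2))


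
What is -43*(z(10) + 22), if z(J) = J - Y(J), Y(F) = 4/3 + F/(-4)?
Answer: -8557/6 ≈ -1426.2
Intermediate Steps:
Y(F) = 4/3 - F/4 (Y(F) = 4*(⅓) + F*(-¼) = 4/3 - F/4)
z(J) = -4/3 + 5*J/4 (z(J) = J - (4/3 - J/4) = J + (-4/3 + J/4) = -4/3 + 5*J/4)
-43*(z(10) + 22) = -43*((-4/3 + (5/4)*10) + 22) = -43*((-4/3 + 25/2) + 22) = -43*(67/6 + 22) = -43*199/6 = -8557/6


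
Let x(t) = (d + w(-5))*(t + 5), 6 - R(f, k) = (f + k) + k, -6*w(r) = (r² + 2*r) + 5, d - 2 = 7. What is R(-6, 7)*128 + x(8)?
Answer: -547/3 ≈ -182.33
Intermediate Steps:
d = 9 (d = 2 + 7 = 9)
w(r) = -⅚ - r/3 - r²/6 (w(r) = -((r² + 2*r) + 5)/6 = -(5 + r² + 2*r)/6 = -⅚ - r/3 - r²/6)
R(f, k) = 6 - f - 2*k (R(f, k) = 6 - ((f + k) + k) = 6 - (f + 2*k) = 6 + (-f - 2*k) = 6 - f - 2*k)
x(t) = 85/3 + 17*t/3 (x(t) = (9 + (-⅚ - ⅓*(-5) - ⅙*(-5)²))*(t + 5) = (9 + (-⅚ + 5/3 - ⅙*25))*(5 + t) = (9 + (-⅚ + 5/3 - 25/6))*(5 + t) = (9 - 10/3)*(5 + t) = 17*(5 + t)/3 = 85/3 + 17*t/3)
R(-6, 7)*128 + x(8) = (6 - 1*(-6) - 2*7)*128 + (85/3 + (17/3)*8) = (6 + 6 - 14)*128 + (85/3 + 136/3) = -2*128 + 221/3 = -256 + 221/3 = -547/3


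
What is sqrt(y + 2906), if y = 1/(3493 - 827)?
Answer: sqrt(20654560402)/2666 ≈ 53.907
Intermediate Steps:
y = 1/2666 ≈ 0.00037509
sqrt(y + 2906) = sqrt(1/2666 + 2906) = sqrt(7747397/2666) = sqrt(20654560402)/2666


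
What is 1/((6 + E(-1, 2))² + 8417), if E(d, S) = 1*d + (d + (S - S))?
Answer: 1/8433 ≈ 0.00011858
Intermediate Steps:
E(d, S) = 2*d (E(d, S) = d + (d + 0) = d + d = 2*d)
1/((6 + E(-1, 2))² + 8417) = 1/((6 + 2*(-1))² + 8417) = 1/((6 - 2)² + 8417) = 1/(4² + 8417) = 1/(16 + 8417) = 1/8433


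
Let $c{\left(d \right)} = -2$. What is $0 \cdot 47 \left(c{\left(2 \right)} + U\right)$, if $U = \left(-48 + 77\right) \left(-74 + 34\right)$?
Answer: $0$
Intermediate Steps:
$U = -1160$ ($U = 29 \left(-40\right) = -1160$)
$0 \cdot 47 \left(c{\left(2 \right)} + U\right) = 0 \cdot 47 \left(-2 - 1160\right) = 0 \left(-1162\right) = 0$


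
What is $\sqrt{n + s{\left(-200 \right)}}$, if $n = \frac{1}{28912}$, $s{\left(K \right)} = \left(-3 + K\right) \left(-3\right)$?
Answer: $\frac{\sqrt{31816588063}}{7228} \approx 24.678$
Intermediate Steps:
$s{\left(K \right)} = 9 - 3 K$
$n = \frac{1}{28912} \approx 3.4588 \cdot 10^{-5}$
$\sqrt{n + s{\left(-200 \right)}} = \sqrt{\frac{1}{28912} + \left(9 - -600\right)} = \sqrt{\frac{1}{28912} + \left(9 + 600\right)} = \sqrt{\frac{1}{28912} + 609} = \sqrt{\frac{17607409}{28912}} = \frac{\sqrt{31816588063}}{7228}$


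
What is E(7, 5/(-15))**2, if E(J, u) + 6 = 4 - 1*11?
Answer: 169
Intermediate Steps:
E(J, u) = -13 (E(J, u) = -6 + (4 - 1*11) = -6 + (4 - 11) = -6 - 7 = -13)
E(7, 5/(-15))**2 = (-13)**2 = 169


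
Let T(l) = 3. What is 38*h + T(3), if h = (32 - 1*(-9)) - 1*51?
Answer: -377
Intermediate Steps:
h = -10 (h = (32 + 9) - 51 = 41 - 51 = -10)
38*h + T(3) = 38*(-10) + 3 = -380 + 3 = -377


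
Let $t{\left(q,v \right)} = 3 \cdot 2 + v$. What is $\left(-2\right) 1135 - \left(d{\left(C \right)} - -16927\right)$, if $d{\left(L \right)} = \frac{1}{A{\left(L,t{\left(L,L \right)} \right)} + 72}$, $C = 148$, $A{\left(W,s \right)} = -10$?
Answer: $- \frac{1190215}{62} \approx -19197.0$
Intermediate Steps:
$t{\left(q,v \right)} = 6 + v$
$d{\left(L \right)} = \frac{1}{62}$ ($d{\left(L \right)} = \frac{1}{-10 + 72} = \frac{1}{62}$)
$\left(-2\right) 1135 - \left(d{\left(C \right)} - -16927\right) = \left(-2\right) 1135 - \left(\frac{1}{62} - -16927\right) = -2270 - \left(\frac{1}{62} + 16927\right) = -2270 - \frac{1049475}{62} = - \frac{1190215}{62}$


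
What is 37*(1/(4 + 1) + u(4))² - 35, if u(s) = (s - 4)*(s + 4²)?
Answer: -838/25 ≈ -33.520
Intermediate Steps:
u(s) = (-4 + s)*(16 + s) (u(s) = (-4 + s)*(s + 16) = (-4 + s)*(16 + s))
37*(1/(4 + 1) + u(4))² - 35 = 37*(1/(4 + 1) + (-64 + 4² + 12*4))² - 35 = 37*(1/5 + (-64 + 16 + 48))² - 35 = 37*(⅕ + 0)² - 35 = 37*(⅕)² - 35 = 37*(1/25) - 35 = 37/25 - 35 = -838/25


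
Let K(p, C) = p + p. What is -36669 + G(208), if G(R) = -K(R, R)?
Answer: -37085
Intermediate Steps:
K(p, C) = 2*p
G(R) = -2*R
-36669 + G(208) = -36669 - 2*208 = -36669 - 416 = -37085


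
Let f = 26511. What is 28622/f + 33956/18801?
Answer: 479443246/166144437 ≈ 2.8857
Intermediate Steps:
28622/f + 33956/18801 = 28622/26511 + 33956/18801 = 479443246/166144437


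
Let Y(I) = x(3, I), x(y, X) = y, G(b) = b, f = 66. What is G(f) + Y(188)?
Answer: 69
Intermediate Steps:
Y(I) = 3
G(f) + Y(188) = 66 + 3 = 69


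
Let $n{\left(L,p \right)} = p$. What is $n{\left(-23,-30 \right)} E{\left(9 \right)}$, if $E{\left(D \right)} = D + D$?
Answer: $-540$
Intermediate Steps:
$E{\left(D \right)} = 2 D$
$n{\left(-23,-30 \right)} E{\left(9 \right)} = - 30 \cdot 2 \cdot 9 = \left(-30\right) 18 = -540$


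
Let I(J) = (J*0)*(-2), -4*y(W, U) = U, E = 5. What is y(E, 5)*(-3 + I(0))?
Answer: 15/4 ≈ 3.7500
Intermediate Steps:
y(W, U) = -U/4
I(J) = 0 (I(J) = 0*(-2) = 0)
y(E, 5)*(-3 + I(0)) = (-¼*5)*(-3 + 0) = -5/4*(-3) = 15/4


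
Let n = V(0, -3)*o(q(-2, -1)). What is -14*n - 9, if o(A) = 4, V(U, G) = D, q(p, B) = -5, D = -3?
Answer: 159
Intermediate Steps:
V(U, G) = -3
n = -12 (n = -3*4 = -12)
-14*n - 9 = -14*(-12) - 9 = 168 - 9 = 159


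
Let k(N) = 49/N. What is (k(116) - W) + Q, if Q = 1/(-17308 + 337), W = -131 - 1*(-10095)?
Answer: -19614657641/1968636 ≈ -9963.6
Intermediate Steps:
W = 9964 (W = -131 + 10095 = 9964)
Q = -1/16971 (Q = 1/(-16971) = -1/16971 ≈ -5.8924e-5)
(k(116) - W) + Q = (49/116 - 1*9964) - 1/16971 = (49*(1/116) - 9964) - 1/16971 = (49/116 - 9964) - 1/16971 = -1155775/116 - 1/16971 = -19614657641/1968636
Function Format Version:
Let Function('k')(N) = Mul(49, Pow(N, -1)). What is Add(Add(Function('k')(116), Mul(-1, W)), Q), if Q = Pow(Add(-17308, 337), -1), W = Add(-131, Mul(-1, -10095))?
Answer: Rational(-19614657641, 1968636) ≈ -9963.6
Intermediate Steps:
W = 9964 (W = Add(-131, 10095) = 9964)
Q = Rational(-1, 16971) (Q = Pow(-16971, -1) = Rational(-1, 16971) ≈ -5.8924e-5)
Add(Add(Function('k')(116), Mul(-1, W)), Q) = Add(Add(Mul(49, Pow(116, -1)), Mul(-1, 9964)), Rational(-1, 16971)) = Add(Add(Mul(49, Rational(1, 116)), -9964), Rational(-1, 16971)) = Add(Add(Rational(49, 116), -9964), Rational(-1, 16971)) = Add(Rational(-1155775, 116), Rational(-1, 16971)) = Rational(-19614657641, 1968636)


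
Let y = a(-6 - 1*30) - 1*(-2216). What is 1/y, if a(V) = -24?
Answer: 1/2192 ≈ 0.00045620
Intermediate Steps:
y = 2192 (y = -24 - 1*(-2216) = -24 + 2216 = 2192)
1/y = 1/2192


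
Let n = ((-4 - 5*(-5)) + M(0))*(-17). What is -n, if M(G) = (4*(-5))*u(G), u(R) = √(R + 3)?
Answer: 357 - 340*√3 ≈ -231.90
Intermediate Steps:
u(R) = √(3 + R)
M(G) = -20*√(3 + G) (M(G) = (4*(-5))*√(3 + G) = -20*√(3 + G))
n = -357 + 340*√3 (n = ((-4 - 5*(-5)) - 20*√(3 + 0))*(-17) = ((-4 + 25) - 20*√3)*(-17) = (21 - 20*√3)*(-17) = -357 + 340*√3 ≈ 231.90)
-n = -(-357 + 340*√3) = 357 - 340*√3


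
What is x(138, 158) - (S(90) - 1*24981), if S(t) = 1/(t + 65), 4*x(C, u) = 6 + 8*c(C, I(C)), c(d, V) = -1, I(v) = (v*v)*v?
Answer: 7743953/310 ≈ 24981.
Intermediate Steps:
I(v) = v³ (I(v) = v²*v = v³)
x(C, u) = -½ (x(C, u) = (6 + 8*(-1))/4 = (6 - 8)/4 = (¼)*(-2) = -½)
S(t) = 1/(65 + t)
x(138, 158) - (S(90) - 1*24981) = -½ - (1/(65 + 90) - 1*24981) = -½ - (1/155 - 24981) = -½ - 1*(-3872054/155) = -½ + 3872054/155 = 7743953/310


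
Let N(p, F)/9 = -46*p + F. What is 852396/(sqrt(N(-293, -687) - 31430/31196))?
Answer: 852396*sqrt(28007931752306)/1795610447 ≈ 2512.3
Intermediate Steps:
N(p, F) = -414*p + 9*F (N(p, F) = 9*(-46*p + F) = 9*(F - 46*p) = -414*p + 9*F)
852396/(sqrt(N(-293, -687) - 31430/31196)) = 852396/(sqrt((-414*(-293) + 9*(-687)) - 31430/31196)) = 852396/(sqrt((121302 - 6183) - 31430*1/31196)) = 852396/(sqrt(115119 - 15715/15598)) = 852396/(sqrt(1795610447/15598)) = 852396/((sqrt(28007931752306)/15598)) = 852396*(sqrt(28007931752306)/1795610447) = 852396*sqrt(28007931752306)/1795610447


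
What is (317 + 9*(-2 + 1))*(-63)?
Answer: -19404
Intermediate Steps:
(317 + 9*(-2 + 1))*(-63) = (317 + 9*(-1))*(-63) = (317 - 9)*(-63) = 308*(-63) = -19404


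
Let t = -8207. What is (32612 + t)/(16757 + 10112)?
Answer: 24405/26869 ≈ 0.90830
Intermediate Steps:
(32612 + t)/(16757 + 10112) = (32612 - 8207)/(16757 + 10112) = 24405/26869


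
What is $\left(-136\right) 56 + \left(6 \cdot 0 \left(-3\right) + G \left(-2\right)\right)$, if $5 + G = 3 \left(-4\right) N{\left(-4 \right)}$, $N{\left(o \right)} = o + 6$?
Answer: $-7558$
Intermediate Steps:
$N{\left(o \right)} = 6 + o$
$G = -29$ ($G = -5 + 3 \left(-4\right) \left(6 - 4\right) = -5 - 24 = -29$)
$\left(-136\right) 56 + \left(6 \cdot 0 \left(-3\right) + G \left(-2\right)\right) = \left(-136\right) 56 + \left(6 \cdot 0 \left(-3\right) - -58\right) = -7616 + \left(0 \left(-3\right) + 58\right) = -7616 + \left(0 + 58\right) = -7616 + 58 = -7558$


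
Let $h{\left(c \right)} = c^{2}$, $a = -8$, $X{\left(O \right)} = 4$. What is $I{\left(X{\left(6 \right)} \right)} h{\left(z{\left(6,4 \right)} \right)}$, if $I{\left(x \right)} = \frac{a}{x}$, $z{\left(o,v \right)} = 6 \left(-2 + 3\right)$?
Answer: $-72$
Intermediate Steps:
$z{\left(o,v \right)} = 6$ ($z{\left(o,v \right)} = 6 \cdot 1 = 6$)
$I{\left(x \right)} = - \frac{8}{x}$
$I{\left(X{\left(6 \right)} \right)} h{\left(z{\left(6,4 \right)} \right)} = - \frac{8}{4} \cdot 6^{2} = \left(-8\right) \frac{1}{4} \cdot 36 = \left(-2\right) 36 = -72$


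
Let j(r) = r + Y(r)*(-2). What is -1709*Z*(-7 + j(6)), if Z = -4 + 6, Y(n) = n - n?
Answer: 3418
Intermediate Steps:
Y(n) = 0
j(r) = r (j(r) = r + 0*(-2) = r + 0 = r)
Z = 2
-1709*Z*(-7 + j(6)) = -3418*(-7 + 6) = -3418*(-1) = -1709*(-2) = 3418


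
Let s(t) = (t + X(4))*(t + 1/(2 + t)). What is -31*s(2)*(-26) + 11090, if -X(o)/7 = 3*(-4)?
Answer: 167051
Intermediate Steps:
X(o) = 84 (X(o) = -21*(-4) = -7*(-12) = 84)
s(t) = (84 + t)*(t + 1/(2 + t)) (s(t) = (t + 84)*(t + 1/(2 + t)) = (84 + t)*(t + 1/(2 + t)))
-31*s(2)*(-26) + 11090 = -31*(84 + 2**3 + 86*2**2 + 169*2)/(2 + 2)*(-26) + 11090 = -31*(84 + 8 + 86*4 + 338)/4*(-26) + 11090 = -31*(84 + 8 + 344 + 338)/4*(-26) + 11090 = -31*774/4*(-26) + 11090 = -31*387/2*(-26) + 11090 = -11997/2*(-26) + 11090 = 155961 + 11090 = 167051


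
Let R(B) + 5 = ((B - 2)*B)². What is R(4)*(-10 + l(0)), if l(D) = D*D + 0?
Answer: -590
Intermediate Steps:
R(B) = -5 + B²*(-2 + B)² (R(B) = -5 + ((B - 2)*B)² = -5 + ((-2 + B)*B)² = -5 + (B*(-2 + B))² = -5 + B²*(-2 + B)²)
l(D) = D² (l(D) = D² + 0 = D²)
R(4)*(-10 + l(0)) = (-5 + 4²*(-2 + 4)²)*(-10 + 0²) = (-5 + 16*2²)*(-10 + 0) = (-5 + 16*4)*(-10) = (-5 + 64)*(-10) = 59*(-10) = -590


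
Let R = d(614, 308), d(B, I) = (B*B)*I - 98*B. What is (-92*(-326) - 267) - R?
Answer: -116024871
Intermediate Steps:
d(B, I) = -98*B + I*B**2 (d(B, I) = B**2*I - 98*B = I*B**2 - 98*B = -98*B + I*B**2)
R = 116054596 (R = 614*(-98 + 614*308) = 614*(-98 + 189112) = 614*189014 = 116054596)
(-92*(-326) - 267) - R = (-92*(-326) - 267) - 1*116054596 = (29992 - 267) - 116054596 = 29725 - 116054596 = -116024871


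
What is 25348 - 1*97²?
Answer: 15939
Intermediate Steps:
25348 - 1*97² = 25348 - 1*9409 = 25348 - 9409 = 15939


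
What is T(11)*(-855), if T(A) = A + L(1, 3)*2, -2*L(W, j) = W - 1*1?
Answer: -9405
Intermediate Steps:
L(W, j) = ½ - W/2 (L(W, j) = -(W - 1*1)/2 = -(W - 1)/2 = -(-1 + W)/2 = ½ - W/2)
T(A) = A (T(A) = A + (½ - ½*1)*2 = A + (½ - ½)*2 = A + 0*2 = A + 0 = A)
T(11)*(-855) = 11*(-855) = -9405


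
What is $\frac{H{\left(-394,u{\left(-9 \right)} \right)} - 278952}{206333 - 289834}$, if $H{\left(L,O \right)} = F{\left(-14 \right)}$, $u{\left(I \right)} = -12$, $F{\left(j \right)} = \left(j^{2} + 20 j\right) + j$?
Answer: $\frac{279050}{83501} \approx 3.3419$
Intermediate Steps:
$F{\left(j \right)} = j^{2} + 21 j$
$H{\left(L,O \right)} = -98$ ($H{\left(L,O \right)} = - 14 \left(21 - 14\right) = \left(-14\right) 7 = -98$)
$\frac{H{\left(-394,u{\left(-9 \right)} \right)} - 278952}{206333 - 289834} = \frac{-98 - 278952}{206333 - 289834} = - \frac{279050}{-83501} = \left(-279050\right) \left(- \frac{1}{83501}\right) = \frac{279050}{83501}$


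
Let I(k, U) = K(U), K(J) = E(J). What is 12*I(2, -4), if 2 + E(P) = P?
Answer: -72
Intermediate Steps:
E(P) = -2 + P
K(J) = -2 + J
I(k, U) = -2 + U
12*I(2, -4) = 12*(-2 - 4) = 12*(-6) = -72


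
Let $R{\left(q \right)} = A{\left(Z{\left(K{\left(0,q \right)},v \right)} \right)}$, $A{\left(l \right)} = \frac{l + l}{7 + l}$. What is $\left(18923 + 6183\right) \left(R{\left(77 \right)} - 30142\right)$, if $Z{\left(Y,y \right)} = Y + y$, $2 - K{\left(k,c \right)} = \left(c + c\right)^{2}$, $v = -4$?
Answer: $- \frac{17941990999756}{23711} \approx -7.567 \cdot 10^{8}$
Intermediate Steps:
$K{\left(k,c \right)} = 2 - 4 c^{2}$ ($K{\left(k,c \right)} = 2 - \left(c + c\right)^{2} = 2 - \left(2 c\right)^{2} = 2 - 4 c^{2}$)
$A{\left(l \right)} = \frac{2 l}{7 + l}$
$R{\left(q \right)} = \frac{2 \left(-2 - 4 q^{2}\right)}{5 - 4 q^{2}}$ ($R{\left(q \right)} = \frac{2 \left(\left(2 - 4 q^{2}\right) - 4\right)}{7 - \left(2 + 4 q^{2}\right)} = \frac{2 \left(-2 - 4 q^{2}\right)}{7 - \left(2 + 4 q^{2}\right)} = \frac{2 \left(-2 - 4 q^{2}\right)}{5 - 4 q^{2}}$)
$\left(18923 + 6183\right) \left(R{\left(77 \right)} - 30142\right) = \left(18923 + 6183\right) \left(\frac{4 \left(1 + 2 \cdot 77^{2}\right)}{-5 + 4 \cdot 77^{2}} - 30142\right) = 25106 \left(\frac{4 \left(1 + 2 \cdot 5929\right)}{-5 + 4 \cdot 5929} - 30142\right) = 25106 \left(\frac{4 \left(1 + 11858\right)}{-5 + 23716} - 30142\right) = 25106 \left(4 \cdot \frac{1}{23711} \cdot 11859 - 30142\right) = 25106 \left(\frac{47436}{23711} - 30142\right) = 25106 \left(- \frac{714649526}{23711}\right) = - \frac{17941990999756}{23711}$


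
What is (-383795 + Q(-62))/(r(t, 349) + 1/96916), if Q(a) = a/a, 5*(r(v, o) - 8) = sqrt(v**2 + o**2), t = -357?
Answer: 28838966371991016/93044194170079 - 3604866147026464*sqrt(9970)/93044194170079 ≈ -3558.6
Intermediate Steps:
r(v, o) = 8 + sqrt(o**2 + v**2)/5 (r(v, o) = 8 + sqrt(v**2 + o**2)/5 = 8 + sqrt(o**2 + v**2)/5)
Q(a) = 1
(-383795 + Q(-62))/(r(t, 349) + 1/96916) = (-383795 + 1)/((8 + sqrt(349**2 + (-357)**2)/5) + 1/96916) = -383794/((8 + sqrt(121801 + 127449)/5) + 1/96916) = -383794/((8 + sqrt(249250)/5) + 1/96916) = -383794/((8 + (5*sqrt(9970))/5) + 1/96916) = -383794/((8 + sqrt(9970)) + 1/96916) = -383794/(775329/96916 + sqrt(9970))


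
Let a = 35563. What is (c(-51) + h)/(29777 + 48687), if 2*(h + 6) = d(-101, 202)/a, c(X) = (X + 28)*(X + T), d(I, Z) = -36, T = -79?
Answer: 53059987/1395207616 ≈ 0.038030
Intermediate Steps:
c(X) = (-79 + X)*(28 + X) (c(X) = (X + 28)*(X - 79) = (28 + X)*(-79 + X) = (-79 + X)*(28 + X))
h = -213396/35563 (h = -6 + (-36/35563)/2 = -6 + (-36*1/35563)/2 = -6 + (1/2)*(-36/35563) = -6 - 18/35563 = -213396/35563 ≈ -6.0005)
(c(-51) + h)/(29777 + 48687) = ((-2212 + (-51)**2 - 51*(-51)) - 213396/35563)/(29777 + 48687) = ((-2212 + 2601 + 2601) - 213396/35563)/78464 = (2990 - 213396/35563)*(1/78464) = (106119974/35563)*(1/78464) = 53059987/1395207616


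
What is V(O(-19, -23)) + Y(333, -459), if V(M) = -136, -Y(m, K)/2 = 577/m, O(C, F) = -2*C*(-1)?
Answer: -46442/333 ≈ -139.47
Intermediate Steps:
O(C, F) = 2*C
Y(m, K) = -1154/m
V(O(-19, -23)) + Y(333, -459) = -136 - 1154/333 = -46442/333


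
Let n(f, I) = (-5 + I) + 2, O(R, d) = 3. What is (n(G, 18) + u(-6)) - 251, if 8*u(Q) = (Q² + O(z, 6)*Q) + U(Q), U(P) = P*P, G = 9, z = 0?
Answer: -917/4 ≈ -229.25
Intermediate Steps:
U(P) = P²
n(f, I) = -3 + I
u(Q) = Q²/4 + 3*Q/8 (u(Q) = ((Q² + 3*Q) + Q²)/8 = (2*Q² + 3*Q)/8 = Q²/4 + 3*Q/8)
(n(G, 18) + u(-6)) - 251 = ((-3 + 18) + (⅛)*(-6)*(3 + 2*(-6))) - 251 = (15 + (⅛)*(-6)*(3 - 12)) - 251 = (15 + (⅛)*(-6)*(-9)) - 251 = (15 + 27/4) - 251 = 87/4 - 251 = -917/4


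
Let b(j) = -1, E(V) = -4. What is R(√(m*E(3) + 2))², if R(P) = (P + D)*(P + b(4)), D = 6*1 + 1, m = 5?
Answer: (25 - 18*I*√2)² ≈ -23.0 - 1272.8*I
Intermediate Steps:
D = 7 (D = 6 + 1 = 7)
R(P) = (-1 + P)*(7 + P) (R(P) = (P + 7)*(P - 1) = (7 + P)*(-1 + P) = (-1 + P)*(7 + P))
R(√(m*E(3) + 2))² = (-7 + (√(5*(-4) + 2))² + 6*√(5*(-4) + 2))² = (-7 + (√(-20 + 2))² + 6*√(-20 + 2))² = (-7 + (√(-18))² + 6*√(-18))² = (-7 + (3*I*√2)² + 6*(3*I*√2))² = (-7 - 18 + 18*I*√2)² = (-25 + 18*I*√2)²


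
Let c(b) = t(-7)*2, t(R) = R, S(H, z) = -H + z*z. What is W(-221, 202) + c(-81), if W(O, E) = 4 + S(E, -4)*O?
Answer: 41096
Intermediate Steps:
S(H, z) = z² - H (S(H, z) = -H + z² = z² - H)
c(b) = -14 (c(b) = -7*2 = -14)
W(O, E) = 4 + O*(16 - E) (W(O, E) = 4 + ((-4)² - E)*O = 4 + (16 - E)*O = 4 + O*(16 - E))
W(-221, 202) + c(-81) = (4 - 1*(-221)*(-16 + 202)) - 14 = (4 - 1*(-221)*186) - 14 = (4 + 41106) - 14 = 41110 - 14 = 41096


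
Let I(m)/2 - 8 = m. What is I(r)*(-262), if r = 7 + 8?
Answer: -12052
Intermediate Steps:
r = 15
I(m) = 16 + 2*m
I(r)*(-262) = (16 + 2*15)*(-262) = (16 + 30)*(-262) = 46*(-262) = -12052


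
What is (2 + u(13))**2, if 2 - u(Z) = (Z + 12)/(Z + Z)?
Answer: 6241/676 ≈ 9.2323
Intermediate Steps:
u(Z) = 2 - (12 + Z)/(2*Z) (u(Z) = 2 - (Z + 12)/(Z + Z) = 2 - (12 + Z)/(2*Z))
(2 + u(13))**2 = (2 + (3/2 - 6/13))**2 = (2 + 27/26)**2 = (79/26)**2 = 6241/676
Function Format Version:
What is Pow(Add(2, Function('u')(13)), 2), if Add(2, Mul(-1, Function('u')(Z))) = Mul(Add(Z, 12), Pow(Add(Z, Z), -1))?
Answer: Rational(6241, 676) ≈ 9.2323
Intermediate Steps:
Function('u')(Z) = Add(2, Mul(Rational(-1, 2), Pow(Z, -1), Add(12, Z))) (Function('u')(Z) = Add(2, Mul(-1, Mul(Add(Z, 12), Pow(Add(Z, Z), -1)))) = Add(2, Mul(-1, Mul(Add(12, Z), Pow(Mul(2, Z), -1)))) = Add(2, Mul(-1, Mul(Add(12, Z), Mul(Rational(1, 2), Pow(Z, -1))))) = Add(2, Mul(-1, Mul(Rational(1, 2), Pow(Z, -1), Add(12, Z)))) = Add(2, Mul(Rational(-1, 2), Pow(Z, -1), Add(12, Z))))
Pow(Add(2, Function('u')(13)), 2) = Pow(Add(2, Add(Rational(3, 2), Mul(-6, Pow(13, -1)))), 2) = Pow(Add(2, Add(Rational(3, 2), Mul(-6, Rational(1, 13)))), 2) = Pow(Add(2, Add(Rational(3, 2), Rational(-6, 13))), 2) = Pow(Add(2, Rational(27, 26)), 2) = Pow(Rational(79, 26), 2) = Rational(6241, 676)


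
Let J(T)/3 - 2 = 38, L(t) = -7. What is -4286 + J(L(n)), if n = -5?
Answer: -4166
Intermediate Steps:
J(T) = 120 (J(T) = 6 + 3*38 = 6 + 114 = 120)
-4286 + J(L(n)) = -4286 + 120 = -4166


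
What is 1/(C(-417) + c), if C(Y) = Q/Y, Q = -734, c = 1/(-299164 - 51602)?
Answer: 48756474/85820609 ≈ 0.56812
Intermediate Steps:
c = -1/350766 (c = 1/(-350766) = -1/350766 ≈ -2.8509e-6)
C(Y) = -734/Y
1/(C(-417) + c) = 1/(-734/(-417) - 1/350766) = 1/(-734*(-1/417) - 1/350766) = 1/(734/417 - 1/350766) = 1/(85820609/48756474) = 48756474/85820609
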